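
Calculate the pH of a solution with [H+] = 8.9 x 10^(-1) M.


pH = -log10([H+])
pH = -log10(8.9 x 10^(-1))
pH = 0.0506

0.0506


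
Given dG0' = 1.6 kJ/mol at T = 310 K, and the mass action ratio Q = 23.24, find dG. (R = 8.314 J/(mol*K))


dG = dG0' + RT * ln(Q) / 1000
dG = 1.6 + 8.314 * 310 * ln(23.24) / 1000
dG = 9.708 kJ/mol

9.708 kJ/mol


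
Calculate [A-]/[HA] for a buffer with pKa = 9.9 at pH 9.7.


[A-]/[HA] = 10^(pH - pKa)
= 10^(9.7 - 9.9)
= 0.631

0.631


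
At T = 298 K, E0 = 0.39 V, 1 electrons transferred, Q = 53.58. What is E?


E = E0 - (RT/nF) * ln(Q)
E = 0.39 - (8.314 * 298 / (1 * 96485)) * ln(53.58)
E = 0.2878 V

0.2878 V


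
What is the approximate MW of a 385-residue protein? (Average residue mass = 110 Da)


MW = n_residues * 110 Da
MW = 385 * 110
MW = 42350 Da

42350 Da


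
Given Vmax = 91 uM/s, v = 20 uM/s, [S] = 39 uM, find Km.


Km = [S] * (Vmax - v) / v
Km = 39 * (91 - 20) / 20
Km = 138.45 uM

138.45 uM


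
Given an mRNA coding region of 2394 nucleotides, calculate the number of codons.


codons = nucleotides / 3
codons = 2394 / 3 = 798

798


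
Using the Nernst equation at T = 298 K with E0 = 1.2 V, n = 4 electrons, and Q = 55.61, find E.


E = E0 - (RT/nF) * ln(Q)
E = 1.2 - (8.314 * 298 / (4 * 96485)) * ln(55.61)
E = 1.1742 V

1.1742 V


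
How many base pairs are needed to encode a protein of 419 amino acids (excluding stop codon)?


Each amino acid = 1 codon = 3 bp
bp = 419 * 3 = 1257 bp

1257 bp


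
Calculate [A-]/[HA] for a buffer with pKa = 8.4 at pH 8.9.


[A-]/[HA] = 10^(pH - pKa)
= 10^(8.9 - 8.4)
= 3.1623

3.1623


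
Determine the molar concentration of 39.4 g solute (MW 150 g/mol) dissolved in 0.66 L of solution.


C = (mass / MW) / volume
C = (39.4 / 150) / 0.66
C = 0.398 M

0.398 M


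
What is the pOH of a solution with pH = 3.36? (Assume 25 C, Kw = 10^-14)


pOH = 14 - pH
pOH = 14 - 3.36
pOH = 10.64

10.64


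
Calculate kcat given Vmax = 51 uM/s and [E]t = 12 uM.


kcat = Vmax / [E]t
kcat = 51 / 12
kcat = 4.25 s^-1

4.25 s^-1


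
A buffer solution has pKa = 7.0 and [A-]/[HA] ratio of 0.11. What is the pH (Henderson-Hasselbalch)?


pH = pKa + log10([A-]/[HA])
pH = 7.0 + log10(0.11)
pH = 6.0414

6.0414


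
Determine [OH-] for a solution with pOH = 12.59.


[OH-] = 10^(-pOH)
[OH-] = 10^(-12.59)
[OH-] = 2.570e-13 M

2.570e-13 M


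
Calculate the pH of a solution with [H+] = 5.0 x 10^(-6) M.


pH = -log10([H+])
pH = -log10(5.0 x 10^(-6))
pH = 5.301

5.301


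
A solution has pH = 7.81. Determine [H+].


[H+] = 10^(-pH)
[H+] = 10^(-7.81)
[H+] = 1.549e-08 M

1.549e-08 M


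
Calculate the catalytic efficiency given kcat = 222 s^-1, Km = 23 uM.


Catalytic efficiency = kcat / Km
= 222 / 23
= 9.6522 uM^-1*s^-1

9.6522 uM^-1*s^-1


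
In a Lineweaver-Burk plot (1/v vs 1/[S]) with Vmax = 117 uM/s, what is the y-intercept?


y-intercept = 1/Vmax
= 1/117
= 0.0085 s/uM

0.0085 s/uM


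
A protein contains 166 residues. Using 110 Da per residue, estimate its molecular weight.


MW = n_residues * 110 Da
MW = 166 * 110
MW = 18260 Da

18260 Da


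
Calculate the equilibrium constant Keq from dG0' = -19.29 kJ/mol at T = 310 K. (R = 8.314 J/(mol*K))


Keq = exp(-dG0 * 1000 / (R * T))
Keq = exp(-(-19.29) * 1000 / (8.314 * 310))
Keq = 1780.1639

1780.1639


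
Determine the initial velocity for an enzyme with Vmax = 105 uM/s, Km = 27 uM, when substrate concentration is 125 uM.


v = Vmax * [S] / (Km + [S])
v = 105 * 125 / (27 + 125)
v = 86.3487 uM/s

86.3487 uM/s


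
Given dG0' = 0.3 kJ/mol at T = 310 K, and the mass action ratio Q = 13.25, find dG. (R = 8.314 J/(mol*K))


dG = dG0' + RT * ln(Q) / 1000
dG = 0.3 + 8.314 * 310 * ln(13.25) / 1000
dG = 6.9598 kJ/mol

6.9598 kJ/mol


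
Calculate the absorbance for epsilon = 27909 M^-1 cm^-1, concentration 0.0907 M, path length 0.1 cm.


A = epsilon * c * l
A = 27909 * 0.0907 * 0.1
A = 253.1346

253.1346


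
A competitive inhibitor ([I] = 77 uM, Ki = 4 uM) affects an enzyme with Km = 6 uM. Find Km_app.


Km_app = Km * (1 + [I]/Ki)
Km_app = 6 * (1 + 77/4)
Km_app = 121.5 uM

121.5 uM


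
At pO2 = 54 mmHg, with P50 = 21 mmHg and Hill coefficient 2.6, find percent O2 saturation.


Y = pO2^n / (P50^n + pO2^n)
Y = 54^2.6 / (21^2.6 + 54^2.6)
Y = 92.1%

92.1%


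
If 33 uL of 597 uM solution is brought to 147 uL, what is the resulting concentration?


C2 = C1 * V1 / V2
C2 = 597 * 33 / 147
C2 = 134.0204 uM

134.0204 uM


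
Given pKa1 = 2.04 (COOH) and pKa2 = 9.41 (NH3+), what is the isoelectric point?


pI = (pKa1 + pKa2) / 2
pI = (2.04 + 9.41) / 2
pI = 5.725

5.725


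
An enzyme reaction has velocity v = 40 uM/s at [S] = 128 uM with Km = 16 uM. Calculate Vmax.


Vmax = v * (Km + [S]) / [S]
Vmax = 40 * (16 + 128) / 128
Vmax = 45.0 uM/s

45.0 uM/s


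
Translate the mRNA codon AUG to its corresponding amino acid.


Standard genetic code lookup.
Codon AUG -> Met (start)

Met (start)


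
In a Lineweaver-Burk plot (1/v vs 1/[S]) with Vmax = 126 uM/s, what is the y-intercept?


y-intercept = 1/Vmax
= 1/126
= 0.0079 s/uM

0.0079 s/uM


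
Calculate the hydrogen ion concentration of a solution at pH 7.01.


[H+] = 10^(-pH)
[H+] = 10^(-7.01)
[H+] = 9.772e-08 M

9.772e-08 M


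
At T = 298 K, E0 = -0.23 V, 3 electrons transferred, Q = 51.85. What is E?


E = E0 - (RT/nF) * ln(Q)
E = -0.23 - (8.314 * 298 / (3 * 96485)) * ln(51.85)
E = -0.2638 V

-0.2638 V


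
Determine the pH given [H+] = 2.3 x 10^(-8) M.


pH = -log10([H+])
pH = -log10(2.3 x 10^(-8))
pH = 7.6383

7.6383


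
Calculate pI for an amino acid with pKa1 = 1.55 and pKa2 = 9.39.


pI = (pKa1 + pKa2) / 2
pI = (1.55 + 9.39) / 2
pI = 5.47

5.47


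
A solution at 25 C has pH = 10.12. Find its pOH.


pOH = 14 - pH
pOH = 14 - 10.12
pOH = 3.88

3.88


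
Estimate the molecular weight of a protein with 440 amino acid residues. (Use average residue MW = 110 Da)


MW = n_residues * 110 Da
MW = 440 * 110
MW = 48400 Da

48400 Da


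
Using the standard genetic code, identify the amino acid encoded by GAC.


Standard genetic code lookup.
Codon GAC -> Asp

Asp


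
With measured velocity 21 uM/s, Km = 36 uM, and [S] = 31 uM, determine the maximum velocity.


Vmax = v * (Km + [S]) / [S]
Vmax = 21 * (36 + 31) / 31
Vmax = 45.3871 uM/s

45.3871 uM/s


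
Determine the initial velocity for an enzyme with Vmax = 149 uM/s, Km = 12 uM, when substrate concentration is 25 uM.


v = Vmax * [S] / (Km + [S])
v = 149 * 25 / (12 + 25)
v = 100.6757 uM/s

100.6757 uM/s


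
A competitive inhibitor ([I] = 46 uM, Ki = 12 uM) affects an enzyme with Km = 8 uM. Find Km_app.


Km_app = Km * (1 + [I]/Ki)
Km_app = 8 * (1 + 46/12)
Km_app = 38.6667 uM

38.6667 uM


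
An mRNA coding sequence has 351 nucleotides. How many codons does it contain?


codons = nucleotides / 3
codons = 351 / 3 = 117

117


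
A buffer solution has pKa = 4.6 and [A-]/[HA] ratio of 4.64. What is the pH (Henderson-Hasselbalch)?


pH = pKa + log10([A-]/[HA])
pH = 4.6 + log10(4.64)
pH = 5.2665

5.2665


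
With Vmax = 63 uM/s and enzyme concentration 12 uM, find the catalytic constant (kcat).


kcat = Vmax / [E]t
kcat = 63 / 12
kcat = 5.25 s^-1

5.25 s^-1


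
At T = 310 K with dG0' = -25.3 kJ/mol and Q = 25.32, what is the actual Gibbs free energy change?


dG = dG0' + RT * ln(Q) / 1000
dG = -25.3 + 8.314 * 310 * ln(25.32) / 1000
dG = -16.9711 kJ/mol

-16.9711 kJ/mol


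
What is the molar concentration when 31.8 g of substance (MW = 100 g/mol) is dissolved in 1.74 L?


C = (mass / MW) / volume
C = (31.8 / 100) / 1.74
C = 0.1828 M

0.1828 M


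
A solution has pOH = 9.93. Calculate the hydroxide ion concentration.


[OH-] = 10^(-pOH)
[OH-] = 10^(-9.93)
[OH-] = 1.175e-10 M

1.175e-10 M


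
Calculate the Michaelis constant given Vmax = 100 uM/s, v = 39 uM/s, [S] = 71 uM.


Km = [S] * (Vmax - v) / v
Km = 71 * (100 - 39) / 39
Km = 111.0513 uM

111.0513 uM


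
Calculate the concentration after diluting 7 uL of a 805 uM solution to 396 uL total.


C2 = C1 * V1 / V2
C2 = 805 * 7 / 396
C2 = 14.2298 uM

14.2298 uM


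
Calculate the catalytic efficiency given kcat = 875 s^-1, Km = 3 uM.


Catalytic efficiency = kcat / Km
= 875 / 3
= 291.6667 uM^-1*s^-1

291.6667 uM^-1*s^-1


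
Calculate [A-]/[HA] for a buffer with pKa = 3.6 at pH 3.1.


[A-]/[HA] = 10^(pH - pKa)
= 10^(3.1 - 3.6)
= 0.3162

0.3162


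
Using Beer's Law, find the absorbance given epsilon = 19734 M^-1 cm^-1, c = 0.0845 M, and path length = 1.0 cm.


A = epsilon * c * l
A = 19734 * 0.0845 * 1.0
A = 1667.523

1667.523


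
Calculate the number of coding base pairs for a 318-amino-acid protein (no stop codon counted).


Each amino acid = 1 codon = 3 bp
bp = 318 * 3 = 954 bp

954 bp


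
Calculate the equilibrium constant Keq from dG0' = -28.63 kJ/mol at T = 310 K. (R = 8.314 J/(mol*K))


Keq = exp(-dG0 * 1000 / (R * T))
Keq = exp(-(-28.63) * 1000 / (8.314 * 310))
Keq = 66726.1375

66726.1375


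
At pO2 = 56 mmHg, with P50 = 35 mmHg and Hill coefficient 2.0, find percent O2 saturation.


Y = pO2^n / (P50^n + pO2^n)
Y = 56^2.0 / (35^2.0 + 56^2.0)
Y = 71.91%

71.91%


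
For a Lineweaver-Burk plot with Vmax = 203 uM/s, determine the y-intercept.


y-intercept = 1/Vmax
= 1/203
= 0.0049 s/uM

0.0049 s/uM


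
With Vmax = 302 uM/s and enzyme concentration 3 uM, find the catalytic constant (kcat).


kcat = Vmax / [E]t
kcat = 302 / 3
kcat = 100.6667 s^-1

100.6667 s^-1


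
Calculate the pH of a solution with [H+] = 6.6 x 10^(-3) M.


pH = -log10([H+])
pH = -log10(6.6 x 10^(-3))
pH = 2.1805

2.1805


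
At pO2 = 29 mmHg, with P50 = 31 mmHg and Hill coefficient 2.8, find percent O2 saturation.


Y = pO2^n / (P50^n + pO2^n)
Y = 29^2.8 / (31^2.8 + 29^2.8)
Y = 45.35%

45.35%


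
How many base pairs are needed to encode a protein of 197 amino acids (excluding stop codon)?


Each amino acid = 1 codon = 3 bp
bp = 197 * 3 = 591 bp

591 bp


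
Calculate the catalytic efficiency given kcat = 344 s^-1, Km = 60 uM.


Catalytic efficiency = kcat / Km
= 344 / 60
= 5.7333 uM^-1*s^-1

5.7333 uM^-1*s^-1


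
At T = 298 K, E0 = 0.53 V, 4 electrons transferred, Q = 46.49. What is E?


E = E0 - (RT/nF) * ln(Q)
E = 0.53 - (8.314 * 298 / (4 * 96485)) * ln(46.49)
E = 0.5054 V

0.5054 V


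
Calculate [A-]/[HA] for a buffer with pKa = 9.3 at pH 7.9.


[A-]/[HA] = 10^(pH - pKa)
= 10^(7.9 - 9.3)
= 0.0398

0.0398


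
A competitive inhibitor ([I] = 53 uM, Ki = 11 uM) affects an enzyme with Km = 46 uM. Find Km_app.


Km_app = Km * (1 + [I]/Ki)
Km_app = 46 * (1 + 53/11)
Km_app = 267.6364 uM

267.6364 uM


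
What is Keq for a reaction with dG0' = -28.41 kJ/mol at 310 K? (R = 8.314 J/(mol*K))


Keq = exp(-dG0 * 1000 / (R * T))
Keq = exp(-(-28.41) * 1000 / (8.314 * 310))
Keq = 61266.7584

61266.7584


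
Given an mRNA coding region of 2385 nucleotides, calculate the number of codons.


codons = nucleotides / 3
codons = 2385 / 3 = 795

795


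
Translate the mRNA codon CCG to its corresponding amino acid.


Standard genetic code lookup.
Codon CCG -> Pro

Pro


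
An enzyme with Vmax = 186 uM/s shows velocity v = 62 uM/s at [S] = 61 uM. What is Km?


Km = [S] * (Vmax - v) / v
Km = 61 * (186 - 62) / 62
Km = 122.0 uM

122.0 uM


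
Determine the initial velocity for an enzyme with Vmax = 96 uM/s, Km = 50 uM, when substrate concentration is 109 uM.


v = Vmax * [S] / (Km + [S])
v = 96 * 109 / (50 + 109)
v = 65.8113 uM/s

65.8113 uM/s


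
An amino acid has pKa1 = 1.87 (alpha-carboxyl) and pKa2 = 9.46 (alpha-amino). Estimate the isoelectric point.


pI = (pKa1 + pKa2) / 2
pI = (1.87 + 9.46) / 2
pI = 5.665

5.665


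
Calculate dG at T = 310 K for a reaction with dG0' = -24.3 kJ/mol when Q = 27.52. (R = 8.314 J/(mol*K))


dG = dG0' + RT * ln(Q) / 1000
dG = -24.3 + 8.314 * 310 * ln(27.52) / 1000
dG = -15.7563 kJ/mol

-15.7563 kJ/mol


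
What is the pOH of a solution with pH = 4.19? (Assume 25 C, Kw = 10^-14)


pOH = 14 - pH
pOH = 14 - 4.19
pOH = 9.81

9.81


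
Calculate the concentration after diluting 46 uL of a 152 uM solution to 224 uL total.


C2 = C1 * V1 / V2
C2 = 152 * 46 / 224
C2 = 31.2143 uM

31.2143 uM


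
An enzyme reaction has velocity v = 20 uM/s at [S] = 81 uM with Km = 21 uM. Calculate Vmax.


Vmax = v * (Km + [S]) / [S]
Vmax = 20 * (21 + 81) / 81
Vmax = 25.1852 uM/s

25.1852 uM/s


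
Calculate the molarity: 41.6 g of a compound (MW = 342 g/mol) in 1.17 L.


C = (mass / MW) / volume
C = (41.6 / 342) / 1.17
C = 0.104 M

0.104 M


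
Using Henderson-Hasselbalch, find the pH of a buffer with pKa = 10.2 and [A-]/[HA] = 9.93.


pH = pKa + log10([A-]/[HA])
pH = 10.2 + log10(9.93)
pH = 11.1969

11.1969


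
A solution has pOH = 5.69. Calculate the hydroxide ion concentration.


[OH-] = 10^(-pOH)
[OH-] = 10^(-5.69)
[OH-] = 2.042e-06 M

2.042e-06 M


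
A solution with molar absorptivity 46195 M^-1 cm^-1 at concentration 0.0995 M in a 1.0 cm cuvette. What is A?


A = epsilon * c * l
A = 46195 * 0.0995 * 1.0
A = 4596.4025

4596.4025


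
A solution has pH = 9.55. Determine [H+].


[H+] = 10^(-pH)
[H+] = 10^(-9.55)
[H+] = 2.818e-10 M

2.818e-10 M


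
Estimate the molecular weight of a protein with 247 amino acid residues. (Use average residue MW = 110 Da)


MW = n_residues * 110 Da
MW = 247 * 110
MW = 27170 Da

27170 Da


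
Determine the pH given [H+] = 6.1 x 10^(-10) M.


pH = -log10([H+])
pH = -log10(6.1 x 10^(-10))
pH = 9.2147

9.2147


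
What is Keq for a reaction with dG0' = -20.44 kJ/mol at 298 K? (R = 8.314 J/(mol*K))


Keq = exp(-dG0 * 1000 / (R * T))
Keq = exp(-(-20.44) * 1000 / (8.314 * 298))
Keq = 3827.6737

3827.6737


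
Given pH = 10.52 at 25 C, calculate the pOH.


pOH = 14 - pH
pOH = 14 - 10.52
pOH = 3.48

3.48


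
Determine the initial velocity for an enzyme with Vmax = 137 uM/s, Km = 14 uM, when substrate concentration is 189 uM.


v = Vmax * [S] / (Km + [S])
v = 137 * 189 / (14 + 189)
v = 127.5517 uM/s

127.5517 uM/s


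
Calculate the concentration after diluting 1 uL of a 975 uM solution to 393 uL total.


C2 = C1 * V1 / V2
C2 = 975 * 1 / 393
C2 = 2.4809 uM

2.4809 uM


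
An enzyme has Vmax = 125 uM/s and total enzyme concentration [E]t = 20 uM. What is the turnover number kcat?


kcat = Vmax / [E]t
kcat = 125 / 20
kcat = 6.25 s^-1

6.25 s^-1


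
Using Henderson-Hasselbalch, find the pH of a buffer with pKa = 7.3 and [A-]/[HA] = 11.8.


pH = pKa + log10([A-]/[HA])
pH = 7.3 + log10(11.8)
pH = 8.3719

8.3719


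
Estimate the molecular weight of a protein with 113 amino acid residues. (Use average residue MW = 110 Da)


MW = n_residues * 110 Da
MW = 113 * 110
MW = 12430 Da

12430 Da


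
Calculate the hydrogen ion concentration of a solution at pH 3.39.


[H+] = 10^(-pH)
[H+] = 10^(-3.39)
[H+] = 4.074e-04 M

4.074e-04 M


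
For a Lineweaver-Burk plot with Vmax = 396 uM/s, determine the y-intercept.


y-intercept = 1/Vmax
= 1/396
= 0.0025 s/uM

0.0025 s/uM


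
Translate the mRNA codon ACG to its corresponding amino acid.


Standard genetic code lookup.
Codon ACG -> Thr

Thr


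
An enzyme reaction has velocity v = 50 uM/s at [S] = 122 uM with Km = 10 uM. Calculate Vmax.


Vmax = v * (Km + [S]) / [S]
Vmax = 50 * (10 + 122) / 122
Vmax = 54.0984 uM/s

54.0984 uM/s


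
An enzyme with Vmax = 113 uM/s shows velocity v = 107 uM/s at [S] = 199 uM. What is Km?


Km = [S] * (Vmax - v) / v
Km = 199 * (113 - 107) / 107
Km = 11.1589 uM

11.1589 uM


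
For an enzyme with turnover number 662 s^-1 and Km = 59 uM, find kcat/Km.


Catalytic efficiency = kcat / Km
= 662 / 59
= 11.2203 uM^-1*s^-1

11.2203 uM^-1*s^-1


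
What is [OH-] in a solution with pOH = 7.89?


[OH-] = 10^(-pOH)
[OH-] = 10^(-7.89)
[OH-] = 1.288e-08 M

1.288e-08 M


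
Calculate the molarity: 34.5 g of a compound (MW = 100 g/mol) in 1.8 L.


C = (mass / MW) / volume
C = (34.5 / 100) / 1.8
C = 0.1917 M

0.1917 M


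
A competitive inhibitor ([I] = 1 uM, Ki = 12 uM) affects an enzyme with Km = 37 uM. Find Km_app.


Km_app = Km * (1 + [I]/Ki)
Km_app = 37 * (1 + 1/12)
Km_app = 40.0833 uM

40.0833 uM


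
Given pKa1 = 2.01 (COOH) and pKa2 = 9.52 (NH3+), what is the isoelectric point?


pI = (pKa1 + pKa2) / 2
pI = (2.01 + 9.52) / 2
pI = 5.765

5.765


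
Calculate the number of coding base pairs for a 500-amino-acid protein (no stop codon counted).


Each amino acid = 1 codon = 3 bp
bp = 500 * 3 = 1500 bp

1500 bp


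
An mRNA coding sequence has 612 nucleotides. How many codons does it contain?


codons = nucleotides / 3
codons = 612 / 3 = 204

204


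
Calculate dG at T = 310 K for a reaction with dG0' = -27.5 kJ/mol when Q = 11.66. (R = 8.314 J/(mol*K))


dG = dG0' + RT * ln(Q) / 1000
dG = -27.5 + 8.314 * 310 * ln(11.66) / 1000
dG = -21.1696 kJ/mol

-21.1696 kJ/mol


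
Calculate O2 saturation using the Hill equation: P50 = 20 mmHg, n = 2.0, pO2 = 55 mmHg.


Y = pO2^n / (P50^n + pO2^n)
Y = 55^2.0 / (20^2.0 + 55^2.0)
Y = 88.32%

88.32%


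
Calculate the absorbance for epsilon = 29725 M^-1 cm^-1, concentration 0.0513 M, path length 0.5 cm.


A = epsilon * c * l
A = 29725 * 0.0513 * 0.5
A = 762.4462

762.4462


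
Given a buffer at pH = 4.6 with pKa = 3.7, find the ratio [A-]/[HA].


[A-]/[HA] = 10^(pH - pKa)
= 10^(4.6 - 3.7)
= 7.9433

7.9433


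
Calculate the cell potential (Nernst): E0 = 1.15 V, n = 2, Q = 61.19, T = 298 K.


E = E0 - (RT/nF) * ln(Q)
E = 1.15 - (8.314 * 298 / (2 * 96485)) * ln(61.19)
E = 1.0972 V

1.0972 V


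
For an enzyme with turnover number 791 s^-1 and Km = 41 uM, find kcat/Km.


Catalytic efficiency = kcat / Km
= 791 / 41
= 19.2927 uM^-1*s^-1

19.2927 uM^-1*s^-1


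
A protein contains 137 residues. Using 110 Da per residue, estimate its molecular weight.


MW = n_residues * 110 Da
MW = 137 * 110
MW = 15070 Da

15070 Da


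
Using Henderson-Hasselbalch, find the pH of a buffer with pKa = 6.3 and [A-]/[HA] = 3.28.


pH = pKa + log10([A-]/[HA])
pH = 6.3 + log10(3.28)
pH = 6.8159

6.8159


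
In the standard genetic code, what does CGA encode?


Standard genetic code lookup.
Codon CGA -> Arg

Arg


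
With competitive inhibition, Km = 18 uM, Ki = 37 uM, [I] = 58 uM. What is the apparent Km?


Km_app = Km * (1 + [I]/Ki)
Km_app = 18 * (1 + 58/37)
Km_app = 46.2162 uM

46.2162 uM


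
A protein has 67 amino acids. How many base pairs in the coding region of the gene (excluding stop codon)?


Each amino acid = 1 codon = 3 bp
bp = 67 * 3 = 201 bp

201 bp


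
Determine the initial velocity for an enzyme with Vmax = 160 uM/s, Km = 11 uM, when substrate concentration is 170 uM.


v = Vmax * [S] / (Km + [S])
v = 160 * 170 / (11 + 170)
v = 150.2762 uM/s

150.2762 uM/s


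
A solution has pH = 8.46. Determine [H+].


[H+] = 10^(-pH)
[H+] = 10^(-8.46)
[H+] = 3.467e-09 M

3.467e-09 M


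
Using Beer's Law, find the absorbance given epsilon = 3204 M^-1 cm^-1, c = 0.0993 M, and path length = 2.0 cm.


A = epsilon * c * l
A = 3204 * 0.0993 * 2.0
A = 636.3144

636.3144


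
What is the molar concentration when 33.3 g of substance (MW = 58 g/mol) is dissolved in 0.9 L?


C = (mass / MW) / volume
C = (33.3 / 58) / 0.9
C = 0.6379 M

0.6379 M


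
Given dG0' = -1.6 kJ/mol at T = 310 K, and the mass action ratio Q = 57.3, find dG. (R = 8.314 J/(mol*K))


dG = dG0' + RT * ln(Q) / 1000
dG = -1.6 + 8.314 * 310 * ln(57.3) / 1000
dG = 8.8338 kJ/mol

8.8338 kJ/mol


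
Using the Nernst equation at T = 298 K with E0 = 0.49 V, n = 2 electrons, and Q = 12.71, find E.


E = E0 - (RT/nF) * ln(Q)
E = 0.49 - (8.314 * 298 / (2 * 96485)) * ln(12.71)
E = 0.4574 V

0.4574 V


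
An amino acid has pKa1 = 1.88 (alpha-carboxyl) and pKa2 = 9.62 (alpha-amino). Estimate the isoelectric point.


pI = (pKa1 + pKa2) / 2
pI = (1.88 + 9.62) / 2
pI = 5.75

5.75


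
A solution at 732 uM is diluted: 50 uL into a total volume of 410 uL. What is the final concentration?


C2 = C1 * V1 / V2
C2 = 732 * 50 / 410
C2 = 89.2683 uM

89.2683 uM


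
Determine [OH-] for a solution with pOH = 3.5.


[OH-] = 10^(-pOH)
[OH-] = 10^(-3.5)
[OH-] = 3.162e-04 M

3.162e-04 M


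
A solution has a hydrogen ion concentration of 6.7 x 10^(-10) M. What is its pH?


pH = -log10([H+])
pH = -log10(6.7 x 10^(-10))
pH = 9.1739

9.1739


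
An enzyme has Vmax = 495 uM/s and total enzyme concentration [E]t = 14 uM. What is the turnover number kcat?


kcat = Vmax / [E]t
kcat = 495 / 14
kcat = 35.3571 s^-1

35.3571 s^-1


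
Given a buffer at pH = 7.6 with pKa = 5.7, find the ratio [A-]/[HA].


[A-]/[HA] = 10^(pH - pKa)
= 10^(7.6 - 5.7)
= 79.4328

79.4328


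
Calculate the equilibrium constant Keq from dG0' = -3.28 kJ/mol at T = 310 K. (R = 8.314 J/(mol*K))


Keq = exp(-dG0 * 1000 / (R * T))
Keq = exp(-(-3.28) * 1000 / (8.314 * 310))
Keq = 3.5702

3.5702


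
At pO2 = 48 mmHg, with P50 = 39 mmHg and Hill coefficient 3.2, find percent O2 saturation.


Y = pO2^n / (P50^n + pO2^n)
Y = 48^3.2 / (39^3.2 + 48^3.2)
Y = 66.03%

66.03%


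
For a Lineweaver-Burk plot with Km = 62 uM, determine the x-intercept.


x-intercept = -1/Km
= -1/62
= -0.0161 1/uM

-0.0161 1/uM


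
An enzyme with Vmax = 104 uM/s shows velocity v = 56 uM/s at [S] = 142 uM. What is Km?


Km = [S] * (Vmax - v) / v
Km = 142 * (104 - 56) / 56
Km = 121.7143 uM

121.7143 uM


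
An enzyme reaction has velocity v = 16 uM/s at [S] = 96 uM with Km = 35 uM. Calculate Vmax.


Vmax = v * (Km + [S]) / [S]
Vmax = 16 * (35 + 96) / 96
Vmax = 21.8333 uM/s

21.8333 uM/s


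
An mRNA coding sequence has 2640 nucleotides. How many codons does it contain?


codons = nucleotides / 3
codons = 2640 / 3 = 880

880


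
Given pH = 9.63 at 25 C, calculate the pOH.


pOH = 14 - pH
pOH = 14 - 9.63
pOH = 4.37

4.37


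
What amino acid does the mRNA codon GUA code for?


Standard genetic code lookup.
Codon GUA -> Val

Val


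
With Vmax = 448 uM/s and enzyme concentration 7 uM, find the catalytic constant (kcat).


kcat = Vmax / [E]t
kcat = 448 / 7
kcat = 64.0 s^-1

64.0 s^-1


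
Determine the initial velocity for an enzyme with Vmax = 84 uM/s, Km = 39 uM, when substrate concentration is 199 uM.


v = Vmax * [S] / (Km + [S])
v = 84 * 199 / (39 + 199)
v = 70.2353 uM/s

70.2353 uM/s


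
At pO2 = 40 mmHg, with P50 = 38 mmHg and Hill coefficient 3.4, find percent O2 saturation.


Y = pO2^n / (P50^n + pO2^n)
Y = 40^3.4 / (38^3.4 + 40^3.4)
Y = 54.35%

54.35%


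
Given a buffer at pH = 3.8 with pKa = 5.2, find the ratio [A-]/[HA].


[A-]/[HA] = 10^(pH - pKa)
= 10^(3.8 - 5.2)
= 0.0398

0.0398


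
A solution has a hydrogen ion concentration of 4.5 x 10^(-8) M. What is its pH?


pH = -log10([H+])
pH = -log10(4.5 x 10^(-8))
pH = 7.3468

7.3468


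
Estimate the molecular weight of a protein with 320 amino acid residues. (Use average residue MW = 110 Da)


MW = n_residues * 110 Da
MW = 320 * 110
MW = 35200 Da

35200 Da


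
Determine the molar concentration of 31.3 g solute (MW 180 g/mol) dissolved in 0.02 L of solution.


C = (mass / MW) / volume
C = (31.3 / 180) / 0.02
C = 8.6944 M

8.6944 M


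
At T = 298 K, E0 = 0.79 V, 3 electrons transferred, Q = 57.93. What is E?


E = E0 - (RT/nF) * ln(Q)
E = 0.79 - (8.314 * 298 / (3 * 96485)) * ln(57.93)
E = 0.7553 V

0.7553 V


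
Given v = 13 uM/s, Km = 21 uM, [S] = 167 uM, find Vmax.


Vmax = v * (Km + [S]) / [S]
Vmax = 13 * (21 + 167) / 167
Vmax = 14.6347 uM/s

14.6347 uM/s


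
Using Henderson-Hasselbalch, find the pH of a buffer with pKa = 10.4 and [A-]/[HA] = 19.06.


pH = pKa + log10([A-]/[HA])
pH = 10.4 + log10(19.06)
pH = 11.6801

11.6801


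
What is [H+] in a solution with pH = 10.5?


[H+] = 10^(-pH)
[H+] = 10^(-10.5)
[H+] = 3.162e-11 M

3.162e-11 M


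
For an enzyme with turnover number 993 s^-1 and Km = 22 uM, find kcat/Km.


Catalytic efficiency = kcat / Km
= 993 / 22
= 45.1364 uM^-1*s^-1

45.1364 uM^-1*s^-1


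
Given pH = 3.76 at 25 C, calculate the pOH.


pOH = 14 - pH
pOH = 14 - 3.76
pOH = 10.24

10.24


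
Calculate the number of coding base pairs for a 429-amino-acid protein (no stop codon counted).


Each amino acid = 1 codon = 3 bp
bp = 429 * 3 = 1287 bp

1287 bp


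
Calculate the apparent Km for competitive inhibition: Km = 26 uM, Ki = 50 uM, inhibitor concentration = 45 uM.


Km_app = Km * (1 + [I]/Ki)
Km_app = 26 * (1 + 45/50)
Km_app = 49.4 uM

49.4 uM


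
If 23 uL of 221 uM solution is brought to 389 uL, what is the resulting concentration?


C2 = C1 * V1 / V2
C2 = 221 * 23 / 389
C2 = 13.0668 uM

13.0668 uM


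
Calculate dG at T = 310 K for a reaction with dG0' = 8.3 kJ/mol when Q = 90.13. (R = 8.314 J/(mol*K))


dG = dG0' + RT * ln(Q) / 1000
dG = 8.3 + 8.314 * 310 * ln(90.13) / 1000
dG = 19.9013 kJ/mol

19.9013 kJ/mol


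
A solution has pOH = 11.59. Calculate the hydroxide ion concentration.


[OH-] = 10^(-pOH)
[OH-] = 10^(-11.59)
[OH-] = 2.570e-12 M

2.570e-12 M


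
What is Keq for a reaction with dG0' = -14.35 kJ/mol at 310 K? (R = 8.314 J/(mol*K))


Keq = exp(-dG0 * 1000 / (R * T))
Keq = exp(-(-14.35) * 1000 / (8.314 * 310))
Keq = 261.8458

261.8458


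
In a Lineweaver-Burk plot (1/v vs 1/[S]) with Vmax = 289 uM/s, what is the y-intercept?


y-intercept = 1/Vmax
= 1/289
= 0.0035 s/uM

0.0035 s/uM


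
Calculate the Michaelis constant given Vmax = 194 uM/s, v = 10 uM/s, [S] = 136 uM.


Km = [S] * (Vmax - v) / v
Km = 136 * (194 - 10) / 10
Km = 2502.4 uM

2502.4 uM


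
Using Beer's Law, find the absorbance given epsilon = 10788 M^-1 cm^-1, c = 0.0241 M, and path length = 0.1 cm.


A = epsilon * c * l
A = 10788 * 0.0241 * 0.1
A = 25.9991

25.9991


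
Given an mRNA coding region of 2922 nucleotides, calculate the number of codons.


codons = nucleotides / 3
codons = 2922 / 3 = 974

974


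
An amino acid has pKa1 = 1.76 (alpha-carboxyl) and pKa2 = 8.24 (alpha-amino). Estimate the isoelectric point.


pI = (pKa1 + pKa2) / 2
pI = (1.76 + 8.24) / 2
pI = 5.0

5.0


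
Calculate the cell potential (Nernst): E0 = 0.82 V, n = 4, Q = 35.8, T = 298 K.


E = E0 - (RT/nF) * ln(Q)
E = 0.82 - (8.314 * 298 / (4 * 96485)) * ln(35.8)
E = 0.797 V

0.797 V


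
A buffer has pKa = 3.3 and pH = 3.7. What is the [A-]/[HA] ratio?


[A-]/[HA] = 10^(pH - pKa)
= 10^(3.7 - 3.3)
= 2.5119

2.5119


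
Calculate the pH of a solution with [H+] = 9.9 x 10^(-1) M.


pH = -log10([H+])
pH = -log10(9.9 x 10^(-1))
pH = 0.0044

0.0044


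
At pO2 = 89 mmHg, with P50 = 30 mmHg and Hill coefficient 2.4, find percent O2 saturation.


Y = pO2^n / (P50^n + pO2^n)
Y = 89^2.4 / (30^2.4 + 89^2.4)
Y = 93.15%

93.15%


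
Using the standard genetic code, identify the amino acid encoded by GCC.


Standard genetic code lookup.
Codon GCC -> Ala

Ala


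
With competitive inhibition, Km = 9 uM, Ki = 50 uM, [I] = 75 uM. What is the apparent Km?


Km_app = Km * (1 + [I]/Ki)
Km_app = 9 * (1 + 75/50)
Km_app = 22.5 uM

22.5 uM


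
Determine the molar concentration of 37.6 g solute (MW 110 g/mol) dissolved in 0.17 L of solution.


C = (mass / MW) / volume
C = (37.6 / 110) / 0.17
C = 2.0107 M

2.0107 M


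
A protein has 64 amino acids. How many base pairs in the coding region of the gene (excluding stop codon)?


Each amino acid = 1 codon = 3 bp
bp = 64 * 3 = 192 bp

192 bp


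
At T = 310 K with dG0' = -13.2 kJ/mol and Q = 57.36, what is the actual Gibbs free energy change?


dG = dG0' + RT * ln(Q) / 1000
dG = -13.2 + 8.314 * 310 * ln(57.36) / 1000
dG = -2.7635 kJ/mol

-2.7635 kJ/mol


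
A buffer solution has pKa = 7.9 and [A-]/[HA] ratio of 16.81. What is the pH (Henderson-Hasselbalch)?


pH = pKa + log10([A-]/[HA])
pH = 7.9 + log10(16.81)
pH = 9.1256

9.1256


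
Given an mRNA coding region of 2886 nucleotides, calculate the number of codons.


codons = nucleotides / 3
codons = 2886 / 3 = 962

962


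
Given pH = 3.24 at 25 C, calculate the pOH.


pOH = 14 - pH
pOH = 14 - 3.24
pOH = 10.76

10.76


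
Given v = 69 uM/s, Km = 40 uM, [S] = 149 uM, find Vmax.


Vmax = v * (Km + [S]) / [S]
Vmax = 69 * (40 + 149) / 149
Vmax = 87.5235 uM/s

87.5235 uM/s


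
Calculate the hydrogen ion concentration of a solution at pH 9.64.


[H+] = 10^(-pH)
[H+] = 10^(-9.64)
[H+] = 2.291e-10 M

2.291e-10 M


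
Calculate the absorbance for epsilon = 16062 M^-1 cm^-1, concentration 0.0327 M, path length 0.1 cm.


A = epsilon * c * l
A = 16062 * 0.0327 * 0.1
A = 52.5227

52.5227


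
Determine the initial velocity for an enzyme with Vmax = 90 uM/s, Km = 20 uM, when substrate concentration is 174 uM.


v = Vmax * [S] / (Km + [S])
v = 90 * 174 / (20 + 174)
v = 80.7216 uM/s

80.7216 uM/s


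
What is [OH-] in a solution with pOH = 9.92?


[OH-] = 10^(-pOH)
[OH-] = 10^(-9.92)
[OH-] = 1.202e-10 M

1.202e-10 M


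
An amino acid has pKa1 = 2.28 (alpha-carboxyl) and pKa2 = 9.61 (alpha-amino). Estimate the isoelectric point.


pI = (pKa1 + pKa2) / 2
pI = (2.28 + 9.61) / 2
pI = 5.945

5.945


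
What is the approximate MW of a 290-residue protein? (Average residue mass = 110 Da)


MW = n_residues * 110 Da
MW = 290 * 110
MW = 31900 Da

31900 Da


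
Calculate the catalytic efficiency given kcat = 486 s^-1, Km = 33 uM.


Catalytic efficiency = kcat / Km
= 486 / 33
= 14.7273 uM^-1*s^-1

14.7273 uM^-1*s^-1


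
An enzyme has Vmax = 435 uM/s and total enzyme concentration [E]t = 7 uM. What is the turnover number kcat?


kcat = Vmax / [E]t
kcat = 435 / 7
kcat = 62.1429 s^-1

62.1429 s^-1


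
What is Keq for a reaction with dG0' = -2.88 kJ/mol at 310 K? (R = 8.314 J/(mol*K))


Keq = exp(-dG0 * 1000 / (R * T))
Keq = exp(-(-2.88) * 1000 / (8.314 * 310))
Keq = 3.057

3.057


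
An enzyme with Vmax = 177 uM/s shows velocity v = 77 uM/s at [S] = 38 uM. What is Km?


Km = [S] * (Vmax - v) / v
Km = 38 * (177 - 77) / 77
Km = 49.3506 uM

49.3506 uM


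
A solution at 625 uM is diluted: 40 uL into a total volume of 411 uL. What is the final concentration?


C2 = C1 * V1 / V2
C2 = 625 * 40 / 411
C2 = 60.8273 uM

60.8273 uM


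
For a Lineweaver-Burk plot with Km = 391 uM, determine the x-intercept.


x-intercept = -1/Km
= -1/391
= -0.0026 1/uM

-0.0026 1/uM


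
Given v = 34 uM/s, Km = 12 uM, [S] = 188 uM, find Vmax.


Vmax = v * (Km + [S]) / [S]
Vmax = 34 * (12 + 188) / 188
Vmax = 36.1702 uM/s

36.1702 uM/s


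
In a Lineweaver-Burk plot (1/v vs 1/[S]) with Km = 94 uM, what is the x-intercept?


x-intercept = -1/Km
= -1/94
= -0.0106 1/uM

-0.0106 1/uM


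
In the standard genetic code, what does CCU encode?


Standard genetic code lookup.
Codon CCU -> Pro

Pro


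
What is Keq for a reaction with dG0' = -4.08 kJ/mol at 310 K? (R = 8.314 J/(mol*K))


Keq = exp(-dG0 * 1000 / (R * T))
Keq = exp(-(-4.08) * 1000 / (8.314 * 310))
Keq = 4.8697

4.8697


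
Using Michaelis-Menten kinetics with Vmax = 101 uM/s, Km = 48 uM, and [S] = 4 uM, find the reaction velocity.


v = Vmax * [S] / (Km + [S])
v = 101 * 4 / (48 + 4)
v = 7.7692 uM/s

7.7692 uM/s


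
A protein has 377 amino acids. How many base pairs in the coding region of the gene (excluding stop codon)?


Each amino acid = 1 codon = 3 bp
bp = 377 * 3 = 1131 bp

1131 bp


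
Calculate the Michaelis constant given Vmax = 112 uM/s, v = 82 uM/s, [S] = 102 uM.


Km = [S] * (Vmax - v) / v
Km = 102 * (112 - 82) / 82
Km = 37.3171 uM

37.3171 uM


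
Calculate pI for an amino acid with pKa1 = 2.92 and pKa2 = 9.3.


pI = (pKa1 + pKa2) / 2
pI = (2.92 + 9.3) / 2
pI = 6.11

6.11


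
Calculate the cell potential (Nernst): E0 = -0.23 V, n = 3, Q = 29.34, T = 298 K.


E = E0 - (RT/nF) * ln(Q)
E = -0.23 - (8.314 * 298 / (3 * 96485)) * ln(29.34)
E = -0.2589 V

-0.2589 V


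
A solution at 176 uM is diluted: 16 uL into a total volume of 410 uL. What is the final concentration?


C2 = C1 * V1 / V2
C2 = 176 * 16 / 410
C2 = 6.8683 uM

6.8683 uM


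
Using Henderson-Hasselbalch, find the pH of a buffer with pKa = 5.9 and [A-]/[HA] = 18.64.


pH = pKa + log10([A-]/[HA])
pH = 5.9 + log10(18.64)
pH = 7.1704

7.1704


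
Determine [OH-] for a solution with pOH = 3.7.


[OH-] = 10^(-pOH)
[OH-] = 10^(-3.7)
[OH-] = 1.995e-04 M

1.995e-04 M


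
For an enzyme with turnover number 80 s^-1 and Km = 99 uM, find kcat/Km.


Catalytic efficiency = kcat / Km
= 80 / 99
= 0.8081 uM^-1*s^-1

0.8081 uM^-1*s^-1


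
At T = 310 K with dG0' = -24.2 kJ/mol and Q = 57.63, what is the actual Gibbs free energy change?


dG = dG0' + RT * ln(Q) / 1000
dG = -24.2 + 8.314 * 310 * ln(57.63) / 1000
dG = -13.7514 kJ/mol

-13.7514 kJ/mol


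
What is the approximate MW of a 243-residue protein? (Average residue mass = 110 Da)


MW = n_residues * 110 Da
MW = 243 * 110
MW = 26730 Da

26730 Da


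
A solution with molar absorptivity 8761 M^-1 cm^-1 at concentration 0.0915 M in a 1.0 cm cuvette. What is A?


A = epsilon * c * l
A = 8761 * 0.0915 * 1.0
A = 801.6315

801.6315


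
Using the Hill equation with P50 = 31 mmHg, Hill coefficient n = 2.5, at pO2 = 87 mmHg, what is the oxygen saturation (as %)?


Y = pO2^n / (P50^n + pO2^n)
Y = 87^2.5 / (31^2.5 + 87^2.5)
Y = 92.96%

92.96%


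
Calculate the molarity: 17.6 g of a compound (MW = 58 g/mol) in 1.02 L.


C = (mass / MW) / volume
C = (17.6 / 58) / 1.02
C = 0.2975 M

0.2975 M


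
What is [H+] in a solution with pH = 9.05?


[H+] = 10^(-pH)
[H+] = 10^(-9.05)
[H+] = 8.913e-10 M

8.913e-10 M


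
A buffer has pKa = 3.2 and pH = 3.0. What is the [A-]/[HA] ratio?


[A-]/[HA] = 10^(pH - pKa)
= 10^(3.0 - 3.2)
= 0.631

0.631


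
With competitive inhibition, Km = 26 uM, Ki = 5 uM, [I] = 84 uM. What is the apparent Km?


Km_app = Km * (1 + [I]/Ki)
Km_app = 26 * (1 + 84/5)
Km_app = 462.8 uM

462.8 uM


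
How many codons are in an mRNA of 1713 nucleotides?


codons = nucleotides / 3
codons = 1713 / 3 = 571

571


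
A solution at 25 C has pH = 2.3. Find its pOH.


pOH = 14 - pH
pOH = 14 - 2.3
pOH = 11.7

11.7


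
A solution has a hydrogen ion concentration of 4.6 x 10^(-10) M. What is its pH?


pH = -log10([H+])
pH = -log10(4.6 x 10^(-10))
pH = 9.3372

9.3372


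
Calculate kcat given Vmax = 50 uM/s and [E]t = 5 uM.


kcat = Vmax / [E]t
kcat = 50 / 5
kcat = 10.0 s^-1

10.0 s^-1


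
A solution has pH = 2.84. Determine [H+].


[H+] = 10^(-pH)
[H+] = 10^(-2.84)
[H+] = 0.0014 M

0.0014 M


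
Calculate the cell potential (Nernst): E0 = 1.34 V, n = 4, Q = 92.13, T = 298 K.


E = E0 - (RT/nF) * ln(Q)
E = 1.34 - (8.314 * 298 / (4 * 96485)) * ln(92.13)
E = 1.311 V

1.311 V


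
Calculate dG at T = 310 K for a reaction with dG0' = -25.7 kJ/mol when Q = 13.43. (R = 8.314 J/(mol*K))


dG = dG0' + RT * ln(Q) / 1000
dG = -25.7 + 8.314 * 310 * ln(13.43) / 1000
dG = -19.0054 kJ/mol

-19.0054 kJ/mol


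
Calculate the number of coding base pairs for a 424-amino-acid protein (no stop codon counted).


Each amino acid = 1 codon = 3 bp
bp = 424 * 3 = 1272 bp

1272 bp


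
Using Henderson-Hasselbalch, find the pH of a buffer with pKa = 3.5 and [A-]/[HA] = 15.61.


pH = pKa + log10([A-]/[HA])
pH = 3.5 + log10(15.61)
pH = 4.6934

4.6934


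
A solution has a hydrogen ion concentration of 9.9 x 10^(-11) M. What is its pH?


pH = -log10([H+])
pH = -log10(9.9 x 10^(-11))
pH = 10.0044

10.0044


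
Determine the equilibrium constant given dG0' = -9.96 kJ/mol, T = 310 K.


Keq = exp(-dG0 * 1000 / (R * T))
Keq = exp(-(-9.96) * 1000 / (8.314 * 310))
Keq = 47.677

47.677


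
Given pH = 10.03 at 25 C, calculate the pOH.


pOH = 14 - pH
pOH = 14 - 10.03
pOH = 3.97

3.97


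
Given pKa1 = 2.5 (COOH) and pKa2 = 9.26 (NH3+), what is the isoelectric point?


pI = (pKa1 + pKa2) / 2
pI = (2.5 + 9.26) / 2
pI = 5.88

5.88


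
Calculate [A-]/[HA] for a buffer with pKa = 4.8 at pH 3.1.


[A-]/[HA] = 10^(pH - pKa)
= 10^(3.1 - 4.8)
= 0.02

0.02


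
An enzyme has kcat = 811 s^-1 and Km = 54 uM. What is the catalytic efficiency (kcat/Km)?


Catalytic efficiency = kcat / Km
= 811 / 54
= 15.0185 uM^-1*s^-1

15.0185 uM^-1*s^-1


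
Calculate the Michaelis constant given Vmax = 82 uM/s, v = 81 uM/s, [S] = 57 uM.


Km = [S] * (Vmax - v) / v
Km = 57 * (82 - 81) / 81
Km = 0.7037 uM

0.7037 uM


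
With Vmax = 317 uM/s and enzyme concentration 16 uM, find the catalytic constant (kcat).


kcat = Vmax / [E]t
kcat = 317 / 16
kcat = 19.8125 s^-1

19.8125 s^-1


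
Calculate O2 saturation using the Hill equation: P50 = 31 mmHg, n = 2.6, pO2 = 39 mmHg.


Y = pO2^n / (P50^n + pO2^n)
Y = 39^2.6 / (31^2.6 + 39^2.6)
Y = 64.49%

64.49%


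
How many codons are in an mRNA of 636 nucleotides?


codons = nucleotides / 3
codons = 636 / 3 = 212

212


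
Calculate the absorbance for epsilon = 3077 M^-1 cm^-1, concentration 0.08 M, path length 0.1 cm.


A = epsilon * c * l
A = 3077 * 0.08 * 0.1
A = 24.616

24.616


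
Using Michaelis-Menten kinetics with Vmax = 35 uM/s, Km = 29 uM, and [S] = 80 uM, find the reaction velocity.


v = Vmax * [S] / (Km + [S])
v = 35 * 80 / (29 + 80)
v = 25.6881 uM/s

25.6881 uM/s


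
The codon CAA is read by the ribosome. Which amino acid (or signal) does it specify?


Standard genetic code lookup.
Codon CAA -> Gln

Gln


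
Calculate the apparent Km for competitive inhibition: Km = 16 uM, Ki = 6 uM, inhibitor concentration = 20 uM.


Km_app = Km * (1 + [I]/Ki)
Km_app = 16 * (1 + 20/6)
Km_app = 69.3333 uM

69.3333 uM


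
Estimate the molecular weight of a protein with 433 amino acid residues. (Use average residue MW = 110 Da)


MW = n_residues * 110 Da
MW = 433 * 110
MW = 47630 Da

47630 Da


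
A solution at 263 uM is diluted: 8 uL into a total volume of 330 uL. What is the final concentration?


C2 = C1 * V1 / V2
C2 = 263 * 8 / 330
C2 = 6.3758 uM

6.3758 uM


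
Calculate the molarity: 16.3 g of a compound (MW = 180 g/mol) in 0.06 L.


C = (mass / MW) / volume
C = (16.3 / 180) / 0.06
C = 1.5093 M

1.5093 M


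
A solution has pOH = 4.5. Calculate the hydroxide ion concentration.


[OH-] = 10^(-pOH)
[OH-] = 10^(-4.5)
[OH-] = 3.162e-05 M

3.162e-05 M


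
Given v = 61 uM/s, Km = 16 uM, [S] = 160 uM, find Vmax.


Vmax = v * (Km + [S]) / [S]
Vmax = 61 * (16 + 160) / 160
Vmax = 67.1 uM/s

67.1 uM/s


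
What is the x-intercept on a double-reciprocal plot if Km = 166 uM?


x-intercept = -1/Km
= -1/166
= -0.006 1/uM

-0.006 1/uM


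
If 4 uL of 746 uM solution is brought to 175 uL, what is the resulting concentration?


C2 = C1 * V1 / V2
C2 = 746 * 4 / 175
C2 = 17.0514 uM

17.0514 uM


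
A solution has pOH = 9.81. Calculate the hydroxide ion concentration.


[OH-] = 10^(-pOH)
[OH-] = 10^(-9.81)
[OH-] = 1.549e-10 M

1.549e-10 M


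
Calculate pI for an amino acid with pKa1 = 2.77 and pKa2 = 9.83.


pI = (pKa1 + pKa2) / 2
pI = (2.77 + 9.83) / 2
pI = 6.3

6.3


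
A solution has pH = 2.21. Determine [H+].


[H+] = 10^(-pH)
[H+] = 10^(-2.21)
[H+] = 0.0062 M

0.0062 M


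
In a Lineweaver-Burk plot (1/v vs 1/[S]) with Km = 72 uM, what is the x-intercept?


x-intercept = -1/Km
= -1/72
= -0.0139 1/uM

-0.0139 1/uM
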